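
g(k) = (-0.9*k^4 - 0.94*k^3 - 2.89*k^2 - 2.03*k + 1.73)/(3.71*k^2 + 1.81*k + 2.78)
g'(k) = (-7.42*k - 1.81)*(-0.9*k^4 - 0.94*k^3 - 2.89*k^2 - 2.03*k + 1.73)/(3.71*k^2 + 1.81*k + 2.78)^2 + (-3.6*k^3 - 2.82*k^2 - 5.78*k - 2.03)/(3.71*k^2 + 1.81*k + 2.78) = (-6.678*k^5 - 8.3744*k^4 - 13.4108*k^3 - 5.5392*k^2 - 28.905*k - 8.7747)/(13.7641*k^4 + 13.4302*k^3 + 23.9037*k^2 + 10.0636*k + 7.7284)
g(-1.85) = -0.74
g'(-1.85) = 1.07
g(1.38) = -1.00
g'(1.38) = -1.04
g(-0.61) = 0.65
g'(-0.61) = 0.99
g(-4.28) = -4.30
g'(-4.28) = 1.98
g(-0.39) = 0.80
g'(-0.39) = 0.33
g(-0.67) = 0.59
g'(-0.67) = 1.09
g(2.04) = -1.73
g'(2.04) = -1.22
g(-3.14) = -2.34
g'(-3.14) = 1.47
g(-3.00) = -2.14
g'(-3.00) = 1.41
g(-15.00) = -53.07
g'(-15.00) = 7.14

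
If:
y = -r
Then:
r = -y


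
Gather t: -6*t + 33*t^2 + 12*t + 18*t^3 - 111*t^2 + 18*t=18*t^3 - 78*t^2 + 24*t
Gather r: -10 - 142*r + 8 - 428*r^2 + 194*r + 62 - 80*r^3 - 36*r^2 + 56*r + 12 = -80*r^3 - 464*r^2 + 108*r + 72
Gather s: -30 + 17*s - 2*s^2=-2*s^2 + 17*s - 30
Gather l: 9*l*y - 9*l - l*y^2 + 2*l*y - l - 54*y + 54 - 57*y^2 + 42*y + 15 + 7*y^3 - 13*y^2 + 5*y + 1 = l*(-y^2 + 11*y - 10) + 7*y^3 - 70*y^2 - 7*y + 70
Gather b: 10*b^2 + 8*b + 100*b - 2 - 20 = 10*b^2 + 108*b - 22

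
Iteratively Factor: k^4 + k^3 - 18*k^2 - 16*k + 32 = (k + 2)*(k^3 - k^2 - 16*k + 16) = (k - 1)*(k + 2)*(k^2 - 16) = (k - 4)*(k - 1)*(k + 2)*(k + 4)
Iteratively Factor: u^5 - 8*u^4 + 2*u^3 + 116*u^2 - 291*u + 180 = (u - 5)*(u^4 - 3*u^3 - 13*u^2 + 51*u - 36) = (u - 5)*(u - 3)*(u^3 - 13*u + 12) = (u - 5)*(u - 3)*(u - 1)*(u^2 + u - 12) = (u - 5)*(u - 3)^2*(u - 1)*(u + 4)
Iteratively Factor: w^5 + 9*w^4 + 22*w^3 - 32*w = (w + 4)*(w^4 + 5*w^3 + 2*w^2 - 8*w) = w*(w + 4)*(w^3 + 5*w^2 + 2*w - 8) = w*(w + 4)^2*(w^2 + w - 2) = w*(w - 1)*(w + 4)^2*(w + 2)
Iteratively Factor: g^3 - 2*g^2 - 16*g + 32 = (g - 4)*(g^2 + 2*g - 8) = (g - 4)*(g - 2)*(g + 4)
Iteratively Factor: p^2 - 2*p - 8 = (p - 4)*(p + 2)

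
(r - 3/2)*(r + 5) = r^2 + 7*r/2 - 15/2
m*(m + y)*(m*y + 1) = m^3*y + m^2*y^2 + m^2 + m*y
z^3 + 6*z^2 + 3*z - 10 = (z - 1)*(z + 2)*(z + 5)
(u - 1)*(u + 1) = u^2 - 1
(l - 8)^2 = l^2 - 16*l + 64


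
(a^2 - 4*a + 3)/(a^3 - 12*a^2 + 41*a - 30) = (a - 3)/(a^2 - 11*a + 30)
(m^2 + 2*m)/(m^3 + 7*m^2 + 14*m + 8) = m/(m^2 + 5*m + 4)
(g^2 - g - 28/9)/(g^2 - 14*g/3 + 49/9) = (3*g + 4)/(3*g - 7)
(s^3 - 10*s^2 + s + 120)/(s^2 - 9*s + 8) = (s^2 - 2*s - 15)/(s - 1)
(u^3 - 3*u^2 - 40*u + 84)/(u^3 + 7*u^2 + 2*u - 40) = (u^2 - u - 42)/(u^2 + 9*u + 20)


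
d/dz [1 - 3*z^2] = -6*z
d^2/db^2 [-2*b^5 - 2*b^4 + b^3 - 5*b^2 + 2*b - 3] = -40*b^3 - 24*b^2 + 6*b - 10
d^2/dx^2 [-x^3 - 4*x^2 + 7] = -6*x - 8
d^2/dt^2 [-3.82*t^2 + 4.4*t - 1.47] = -7.64000000000000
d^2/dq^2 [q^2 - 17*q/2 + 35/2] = 2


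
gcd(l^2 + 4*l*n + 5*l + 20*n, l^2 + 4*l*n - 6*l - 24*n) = l + 4*n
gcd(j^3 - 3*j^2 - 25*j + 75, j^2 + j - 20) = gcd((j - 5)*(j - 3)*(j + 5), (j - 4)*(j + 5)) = j + 5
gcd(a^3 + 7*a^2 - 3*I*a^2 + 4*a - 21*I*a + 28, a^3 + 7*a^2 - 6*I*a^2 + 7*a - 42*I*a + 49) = a^2 + a*(7 + I) + 7*I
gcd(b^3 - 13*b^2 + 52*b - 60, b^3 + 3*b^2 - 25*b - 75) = b - 5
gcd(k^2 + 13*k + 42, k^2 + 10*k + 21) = k + 7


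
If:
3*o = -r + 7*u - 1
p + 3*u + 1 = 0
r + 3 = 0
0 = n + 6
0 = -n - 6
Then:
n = -6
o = 7*u/3 + 2/3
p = -3*u - 1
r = -3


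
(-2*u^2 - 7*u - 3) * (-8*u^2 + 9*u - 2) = 16*u^4 + 38*u^3 - 35*u^2 - 13*u + 6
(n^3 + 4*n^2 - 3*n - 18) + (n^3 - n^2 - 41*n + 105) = 2*n^3 + 3*n^2 - 44*n + 87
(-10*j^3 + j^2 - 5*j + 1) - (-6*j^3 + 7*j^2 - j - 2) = -4*j^3 - 6*j^2 - 4*j + 3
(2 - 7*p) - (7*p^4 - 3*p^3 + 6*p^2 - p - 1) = -7*p^4 + 3*p^3 - 6*p^2 - 6*p + 3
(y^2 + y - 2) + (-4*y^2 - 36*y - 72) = -3*y^2 - 35*y - 74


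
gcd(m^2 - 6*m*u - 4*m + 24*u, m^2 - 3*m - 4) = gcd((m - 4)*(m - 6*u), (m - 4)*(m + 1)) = m - 4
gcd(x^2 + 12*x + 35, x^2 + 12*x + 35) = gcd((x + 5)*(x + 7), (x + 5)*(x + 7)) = x^2 + 12*x + 35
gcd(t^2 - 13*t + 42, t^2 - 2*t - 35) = t - 7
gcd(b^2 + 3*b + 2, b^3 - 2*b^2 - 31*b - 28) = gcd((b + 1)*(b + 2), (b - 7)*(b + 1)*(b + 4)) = b + 1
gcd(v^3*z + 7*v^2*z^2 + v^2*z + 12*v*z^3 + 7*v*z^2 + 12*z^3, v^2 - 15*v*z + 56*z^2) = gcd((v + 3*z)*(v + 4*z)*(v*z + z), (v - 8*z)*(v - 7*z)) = 1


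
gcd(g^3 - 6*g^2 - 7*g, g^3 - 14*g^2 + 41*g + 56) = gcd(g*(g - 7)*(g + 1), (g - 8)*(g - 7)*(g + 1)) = g^2 - 6*g - 7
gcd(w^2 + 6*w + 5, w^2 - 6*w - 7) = w + 1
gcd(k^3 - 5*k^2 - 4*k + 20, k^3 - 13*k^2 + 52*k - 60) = k^2 - 7*k + 10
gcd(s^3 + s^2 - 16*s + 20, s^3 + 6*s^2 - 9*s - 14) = s - 2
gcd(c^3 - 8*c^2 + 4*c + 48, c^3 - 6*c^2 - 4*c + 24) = c^2 - 4*c - 12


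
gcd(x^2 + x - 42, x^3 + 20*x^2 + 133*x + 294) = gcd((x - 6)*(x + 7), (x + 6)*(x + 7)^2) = x + 7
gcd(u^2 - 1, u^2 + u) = u + 1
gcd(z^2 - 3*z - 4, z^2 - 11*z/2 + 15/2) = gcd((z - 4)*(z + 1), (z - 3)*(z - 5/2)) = 1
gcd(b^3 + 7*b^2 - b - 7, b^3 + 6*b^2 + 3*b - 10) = b - 1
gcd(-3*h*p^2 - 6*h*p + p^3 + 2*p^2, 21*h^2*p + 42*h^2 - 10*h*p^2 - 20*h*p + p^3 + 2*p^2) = -3*h*p - 6*h + p^2 + 2*p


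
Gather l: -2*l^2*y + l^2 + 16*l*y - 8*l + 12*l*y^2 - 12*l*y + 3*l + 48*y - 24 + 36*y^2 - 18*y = l^2*(1 - 2*y) + l*(12*y^2 + 4*y - 5) + 36*y^2 + 30*y - 24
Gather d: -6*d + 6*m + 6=-6*d + 6*m + 6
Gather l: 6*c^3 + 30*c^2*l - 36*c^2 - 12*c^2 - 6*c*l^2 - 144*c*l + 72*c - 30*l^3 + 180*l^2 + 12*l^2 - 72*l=6*c^3 - 48*c^2 + 72*c - 30*l^3 + l^2*(192 - 6*c) + l*(30*c^2 - 144*c - 72)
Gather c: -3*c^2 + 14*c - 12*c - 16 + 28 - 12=-3*c^2 + 2*c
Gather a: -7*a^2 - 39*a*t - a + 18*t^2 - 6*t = -7*a^2 + a*(-39*t - 1) + 18*t^2 - 6*t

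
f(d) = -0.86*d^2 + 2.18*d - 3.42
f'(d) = 2.18 - 1.72*d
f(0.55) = -2.48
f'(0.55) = 1.23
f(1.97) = -2.46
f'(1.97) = -1.21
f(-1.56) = -8.91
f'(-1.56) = 4.86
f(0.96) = -2.12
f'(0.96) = 0.53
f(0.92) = -2.14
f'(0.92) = 0.60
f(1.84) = -2.32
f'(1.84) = -0.98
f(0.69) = -2.33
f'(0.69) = 0.99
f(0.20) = -3.02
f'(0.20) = 1.84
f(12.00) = -101.10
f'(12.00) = -18.46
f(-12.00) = -153.42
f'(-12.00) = 22.82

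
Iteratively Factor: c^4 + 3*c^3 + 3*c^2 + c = (c + 1)*(c^3 + 2*c^2 + c) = (c + 1)^2*(c^2 + c) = (c + 1)^3*(c)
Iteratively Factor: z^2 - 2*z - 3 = (z + 1)*(z - 3)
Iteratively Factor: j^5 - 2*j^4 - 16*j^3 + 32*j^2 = (j)*(j^4 - 2*j^3 - 16*j^2 + 32*j) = j*(j - 2)*(j^3 - 16*j) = j*(j - 4)*(j - 2)*(j^2 + 4*j) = j^2*(j - 4)*(j - 2)*(j + 4)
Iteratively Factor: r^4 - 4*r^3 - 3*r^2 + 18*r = (r - 3)*(r^3 - r^2 - 6*r) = (r - 3)*(r + 2)*(r^2 - 3*r) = (r - 3)^2*(r + 2)*(r)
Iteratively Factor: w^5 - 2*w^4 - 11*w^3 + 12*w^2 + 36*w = (w + 2)*(w^4 - 4*w^3 - 3*w^2 + 18*w) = (w - 3)*(w + 2)*(w^3 - w^2 - 6*w) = (w - 3)*(w + 2)^2*(w^2 - 3*w) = w*(w - 3)*(w + 2)^2*(w - 3)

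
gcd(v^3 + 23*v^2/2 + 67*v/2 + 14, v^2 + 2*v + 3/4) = v + 1/2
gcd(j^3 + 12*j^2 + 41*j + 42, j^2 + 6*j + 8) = j + 2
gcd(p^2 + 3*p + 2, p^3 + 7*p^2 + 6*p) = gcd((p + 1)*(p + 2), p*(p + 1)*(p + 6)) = p + 1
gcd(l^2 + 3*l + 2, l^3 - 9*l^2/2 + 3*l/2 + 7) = l + 1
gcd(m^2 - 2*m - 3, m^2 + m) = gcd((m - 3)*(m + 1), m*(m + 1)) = m + 1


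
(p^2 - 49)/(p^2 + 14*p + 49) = (p - 7)/(p + 7)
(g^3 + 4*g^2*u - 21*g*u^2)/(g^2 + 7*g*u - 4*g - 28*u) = g*(g - 3*u)/(g - 4)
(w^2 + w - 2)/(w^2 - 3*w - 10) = (w - 1)/(w - 5)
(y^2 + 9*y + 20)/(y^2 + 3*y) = (y^2 + 9*y + 20)/(y*(y + 3))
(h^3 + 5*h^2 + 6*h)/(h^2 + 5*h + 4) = h*(h^2 + 5*h + 6)/(h^2 + 5*h + 4)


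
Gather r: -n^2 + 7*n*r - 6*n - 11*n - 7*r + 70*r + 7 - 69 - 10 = -n^2 - 17*n + r*(7*n + 63) - 72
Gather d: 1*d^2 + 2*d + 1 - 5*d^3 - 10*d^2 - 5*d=-5*d^3 - 9*d^2 - 3*d + 1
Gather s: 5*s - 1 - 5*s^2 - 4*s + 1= -5*s^2 + s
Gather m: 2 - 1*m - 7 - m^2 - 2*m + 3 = -m^2 - 3*m - 2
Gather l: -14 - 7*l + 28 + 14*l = 7*l + 14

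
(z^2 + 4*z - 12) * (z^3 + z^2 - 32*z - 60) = z^5 + 5*z^4 - 40*z^3 - 200*z^2 + 144*z + 720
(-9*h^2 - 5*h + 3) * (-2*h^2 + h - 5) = 18*h^4 + h^3 + 34*h^2 + 28*h - 15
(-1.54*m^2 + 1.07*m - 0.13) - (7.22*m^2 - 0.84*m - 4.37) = -8.76*m^2 + 1.91*m + 4.24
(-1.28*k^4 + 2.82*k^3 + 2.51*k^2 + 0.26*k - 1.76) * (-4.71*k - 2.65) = 6.0288*k^5 - 9.8902*k^4 - 19.2951*k^3 - 7.8761*k^2 + 7.6006*k + 4.664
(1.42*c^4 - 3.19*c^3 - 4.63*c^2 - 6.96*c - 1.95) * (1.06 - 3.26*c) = -4.6292*c^5 + 11.9046*c^4 + 11.7124*c^3 + 17.7818*c^2 - 1.0206*c - 2.067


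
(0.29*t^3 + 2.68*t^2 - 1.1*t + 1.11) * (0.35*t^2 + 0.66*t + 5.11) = 0.1015*t^5 + 1.1294*t^4 + 2.8657*t^3 + 13.3573*t^2 - 4.8884*t + 5.6721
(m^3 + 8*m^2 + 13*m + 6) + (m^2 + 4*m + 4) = m^3 + 9*m^2 + 17*m + 10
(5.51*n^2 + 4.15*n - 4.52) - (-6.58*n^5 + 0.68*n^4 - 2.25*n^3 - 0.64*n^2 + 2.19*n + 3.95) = 6.58*n^5 - 0.68*n^4 + 2.25*n^3 + 6.15*n^2 + 1.96*n - 8.47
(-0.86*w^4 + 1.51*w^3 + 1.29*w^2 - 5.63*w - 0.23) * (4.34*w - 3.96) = -3.7324*w^5 + 9.959*w^4 - 0.380999999999999*w^3 - 29.5426*w^2 + 21.2966*w + 0.9108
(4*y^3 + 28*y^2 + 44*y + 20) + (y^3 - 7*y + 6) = 5*y^3 + 28*y^2 + 37*y + 26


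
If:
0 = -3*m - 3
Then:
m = -1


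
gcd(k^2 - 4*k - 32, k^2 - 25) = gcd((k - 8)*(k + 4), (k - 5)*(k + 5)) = 1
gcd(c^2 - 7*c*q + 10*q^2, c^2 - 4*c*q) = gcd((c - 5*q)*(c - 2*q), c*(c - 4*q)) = 1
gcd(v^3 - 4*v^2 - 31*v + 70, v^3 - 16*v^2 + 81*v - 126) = v - 7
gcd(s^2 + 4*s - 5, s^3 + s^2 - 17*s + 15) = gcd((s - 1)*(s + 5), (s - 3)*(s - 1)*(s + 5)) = s^2 + 4*s - 5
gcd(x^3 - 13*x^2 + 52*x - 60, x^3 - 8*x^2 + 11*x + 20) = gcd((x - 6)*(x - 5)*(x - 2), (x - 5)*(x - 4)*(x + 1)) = x - 5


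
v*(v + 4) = v^2 + 4*v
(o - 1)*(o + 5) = o^2 + 4*o - 5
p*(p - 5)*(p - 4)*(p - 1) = p^4 - 10*p^3 + 29*p^2 - 20*p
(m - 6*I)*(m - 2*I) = m^2 - 8*I*m - 12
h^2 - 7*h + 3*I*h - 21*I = (h - 7)*(h + 3*I)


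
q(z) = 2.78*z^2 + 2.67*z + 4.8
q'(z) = 5.56*z + 2.67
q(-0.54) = 4.17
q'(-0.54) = -0.33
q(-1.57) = 7.46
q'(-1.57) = -6.06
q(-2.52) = 15.73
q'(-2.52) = -11.34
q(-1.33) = 6.17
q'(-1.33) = -4.72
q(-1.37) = 6.36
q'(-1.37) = -4.95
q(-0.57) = 4.18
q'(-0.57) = -0.50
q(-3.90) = 36.67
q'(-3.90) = -19.01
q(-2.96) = 21.25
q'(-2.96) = -13.79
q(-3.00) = 21.81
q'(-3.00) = -14.01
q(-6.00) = 88.86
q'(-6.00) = -30.69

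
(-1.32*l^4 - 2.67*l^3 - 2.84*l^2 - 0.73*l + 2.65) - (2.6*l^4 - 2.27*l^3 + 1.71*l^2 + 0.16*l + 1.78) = -3.92*l^4 - 0.4*l^3 - 4.55*l^2 - 0.89*l + 0.87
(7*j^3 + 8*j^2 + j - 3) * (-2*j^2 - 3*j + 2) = -14*j^5 - 37*j^4 - 12*j^3 + 19*j^2 + 11*j - 6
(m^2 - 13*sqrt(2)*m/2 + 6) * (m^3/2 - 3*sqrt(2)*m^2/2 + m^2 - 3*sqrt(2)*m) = m^5/2 - 19*sqrt(2)*m^4/4 + m^4 - 19*sqrt(2)*m^3/2 + 45*m^3/2 - 9*sqrt(2)*m^2 + 45*m^2 - 18*sqrt(2)*m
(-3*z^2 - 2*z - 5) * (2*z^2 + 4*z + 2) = -6*z^4 - 16*z^3 - 24*z^2 - 24*z - 10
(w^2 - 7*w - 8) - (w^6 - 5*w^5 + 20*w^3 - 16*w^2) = -w^6 + 5*w^5 - 20*w^3 + 17*w^2 - 7*w - 8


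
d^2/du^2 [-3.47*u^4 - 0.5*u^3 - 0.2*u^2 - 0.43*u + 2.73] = -41.64*u^2 - 3.0*u - 0.4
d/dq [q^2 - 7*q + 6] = 2*q - 7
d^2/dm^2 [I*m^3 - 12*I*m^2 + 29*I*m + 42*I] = 6*I*(m - 4)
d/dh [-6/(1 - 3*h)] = -18/(3*h - 1)^2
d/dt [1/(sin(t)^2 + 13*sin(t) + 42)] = -(2*sin(t) + 13)*cos(t)/(sin(t)^2 + 13*sin(t) + 42)^2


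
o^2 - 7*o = o*(o - 7)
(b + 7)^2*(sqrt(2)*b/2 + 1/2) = sqrt(2)*b^3/2 + b^2/2 + 7*sqrt(2)*b^2 + 7*b + 49*sqrt(2)*b/2 + 49/2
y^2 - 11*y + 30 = (y - 6)*(y - 5)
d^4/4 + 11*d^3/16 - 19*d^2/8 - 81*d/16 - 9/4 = (d/4 + 1)*(d - 3)*(d + 3/4)*(d + 1)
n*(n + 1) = n^2 + n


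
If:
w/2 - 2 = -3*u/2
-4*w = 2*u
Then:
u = 8/5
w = -4/5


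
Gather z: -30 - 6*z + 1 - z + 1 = -7*z - 28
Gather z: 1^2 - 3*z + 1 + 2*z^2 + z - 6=2*z^2 - 2*z - 4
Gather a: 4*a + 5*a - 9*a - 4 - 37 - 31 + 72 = 0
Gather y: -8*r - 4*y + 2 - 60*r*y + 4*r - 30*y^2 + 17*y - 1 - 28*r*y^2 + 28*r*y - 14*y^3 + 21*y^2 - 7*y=-4*r - 14*y^3 + y^2*(-28*r - 9) + y*(6 - 32*r) + 1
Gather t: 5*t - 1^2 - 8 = 5*t - 9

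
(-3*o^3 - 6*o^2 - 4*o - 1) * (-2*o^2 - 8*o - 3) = 6*o^5 + 36*o^4 + 65*o^3 + 52*o^2 + 20*o + 3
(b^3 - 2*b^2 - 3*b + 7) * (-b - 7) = -b^4 - 5*b^3 + 17*b^2 + 14*b - 49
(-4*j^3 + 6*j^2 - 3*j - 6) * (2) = -8*j^3 + 12*j^2 - 6*j - 12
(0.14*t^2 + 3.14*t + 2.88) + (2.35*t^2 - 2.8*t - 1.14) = 2.49*t^2 + 0.34*t + 1.74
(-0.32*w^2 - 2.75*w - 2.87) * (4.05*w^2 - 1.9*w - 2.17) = -1.296*w^4 - 10.5295*w^3 - 5.7041*w^2 + 11.4205*w + 6.2279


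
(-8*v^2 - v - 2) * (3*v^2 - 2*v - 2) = -24*v^4 + 13*v^3 + 12*v^2 + 6*v + 4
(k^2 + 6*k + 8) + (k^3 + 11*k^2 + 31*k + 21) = k^3 + 12*k^2 + 37*k + 29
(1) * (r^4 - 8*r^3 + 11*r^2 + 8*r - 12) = r^4 - 8*r^3 + 11*r^2 + 8*r - 12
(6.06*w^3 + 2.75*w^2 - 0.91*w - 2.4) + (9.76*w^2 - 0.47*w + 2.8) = 6.06*w^3 + 12.51*w^2 - 1.38*w + 0.4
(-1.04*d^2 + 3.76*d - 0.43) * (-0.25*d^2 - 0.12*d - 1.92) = 0.26*d^4 - 0.8152*d^3 + 1.6531*d^2 - 7.1676*d + 0.8256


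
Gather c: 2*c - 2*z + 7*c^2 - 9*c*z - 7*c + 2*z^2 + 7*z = 7*c^2 + c*(-9*z - 5) + 2*z^2 + 5*z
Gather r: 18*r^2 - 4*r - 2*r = 18*r^2 - 6*r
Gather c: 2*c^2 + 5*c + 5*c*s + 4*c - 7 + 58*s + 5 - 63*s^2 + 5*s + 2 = 2*c^2 + c*(5*s + 9) - 63*s^2 + 63*s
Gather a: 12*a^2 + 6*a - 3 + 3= 12*a^2 + 6*a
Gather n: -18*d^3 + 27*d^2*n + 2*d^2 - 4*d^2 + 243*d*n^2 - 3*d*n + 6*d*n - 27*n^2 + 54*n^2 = -18*d^3 - 2*d^2 + n^2*(243*d + 27) + n*(27*d^2 + 3*d)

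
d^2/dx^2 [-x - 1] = 0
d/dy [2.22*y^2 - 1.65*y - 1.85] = 4.44*y - 1.65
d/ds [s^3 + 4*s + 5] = 3*s^2 + 4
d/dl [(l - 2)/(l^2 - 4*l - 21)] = (l^2 - 4*l - 2*(l - 2)^2 - 21)/(-l^2 + 4*l + 21)^2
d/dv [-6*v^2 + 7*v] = 7 - 12*v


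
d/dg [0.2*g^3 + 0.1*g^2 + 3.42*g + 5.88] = 0.6*g^2 + 0.2*g + 3.42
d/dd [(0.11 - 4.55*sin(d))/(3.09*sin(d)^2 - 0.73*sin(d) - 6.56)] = (14.0595*sin(d)^2 - 0.6798*sin(d) + 29.9283)*cos(d)/(9.5481*sin(d)^4 - 4.5114*sin(d)^3 - 40.0079*sin(d)^2 + 9.5776*sin(d) + 43.0336)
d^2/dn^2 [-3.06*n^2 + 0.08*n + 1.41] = -6.12000000000000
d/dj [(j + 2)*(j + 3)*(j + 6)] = 3*j^2 + 22*j + 36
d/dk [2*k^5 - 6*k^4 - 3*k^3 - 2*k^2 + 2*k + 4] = 10*k^4 - 24*k^3 - 9*k^2 - 4*k + 2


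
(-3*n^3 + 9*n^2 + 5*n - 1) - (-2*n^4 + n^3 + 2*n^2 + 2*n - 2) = 2*n^4 - 4*n^3 + 7*n^2 + 3*n + 1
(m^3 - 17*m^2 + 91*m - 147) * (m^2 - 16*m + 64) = m^5 - 33*m^4 + 427*m^3 - 2691*m^2 + 8176*m - 9408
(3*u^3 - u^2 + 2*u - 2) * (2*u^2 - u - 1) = 6*u^5 - 5*u^4 + 2*u^3 - 5*u^2 + 2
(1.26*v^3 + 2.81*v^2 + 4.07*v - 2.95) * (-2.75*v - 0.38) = -3.465*v^4 - 8.2063*v^3 - 12.2603*v^2 + 6.5659*v + 1.121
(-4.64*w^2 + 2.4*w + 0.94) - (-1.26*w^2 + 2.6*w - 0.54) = -3.38*w^2 - 0.2*w + 1.48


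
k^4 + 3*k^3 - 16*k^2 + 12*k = k*(k - 2)*(k - 1)*(k + 6)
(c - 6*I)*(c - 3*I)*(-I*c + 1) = -I*c^3 - 8*c^2 + 9*I*c - 18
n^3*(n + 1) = n^4 + n^3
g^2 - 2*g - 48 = (g - 8)*(g + 6)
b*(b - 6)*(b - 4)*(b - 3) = b^4 - 13*b^3 + 54*b^2 - 72*b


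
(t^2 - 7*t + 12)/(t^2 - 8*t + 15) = (t - 4)/(t - 5)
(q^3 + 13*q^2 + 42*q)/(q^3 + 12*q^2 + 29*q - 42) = q/(q - 1)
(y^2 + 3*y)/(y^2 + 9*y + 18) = y/(y + 6)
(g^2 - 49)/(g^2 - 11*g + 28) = (g + 7)/(g - 4)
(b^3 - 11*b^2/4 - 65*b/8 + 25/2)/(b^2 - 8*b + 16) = (8*b^2 + 10*b - 25)/(8*(b - 4))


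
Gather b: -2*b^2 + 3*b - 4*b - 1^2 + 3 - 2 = -2*b^2 - b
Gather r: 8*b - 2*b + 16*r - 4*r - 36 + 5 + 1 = 6*b + 12*r - 30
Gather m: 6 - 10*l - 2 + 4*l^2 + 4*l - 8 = 4*l^2 - 6*l - 4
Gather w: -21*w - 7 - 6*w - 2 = -27*w - 9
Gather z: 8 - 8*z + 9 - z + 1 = 18 - 9*z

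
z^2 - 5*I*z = z*(z - 5*I)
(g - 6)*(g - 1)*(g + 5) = g^3 - 2*g^2 - 29*g + 30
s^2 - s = s*(s - 1)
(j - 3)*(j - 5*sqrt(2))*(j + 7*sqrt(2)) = j^3 - 3*j^2 + 2*sqrt(2)*j^2 - 70*j - 6*sqrt(2)*j + 210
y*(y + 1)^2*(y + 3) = y^4 + 5*y^3 + 7*y^2 + 3*y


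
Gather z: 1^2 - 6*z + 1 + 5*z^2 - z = 5*z^2 - 7*z + 2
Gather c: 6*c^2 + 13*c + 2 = 6*c^2 + 13*c + 2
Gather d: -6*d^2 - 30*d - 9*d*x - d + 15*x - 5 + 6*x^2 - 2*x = -6*d^2 + d*(-9*x - 31) + 6*x^2 + 13*x - 5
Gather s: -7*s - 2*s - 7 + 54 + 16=63 - 9*s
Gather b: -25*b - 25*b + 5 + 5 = 10 - 50*b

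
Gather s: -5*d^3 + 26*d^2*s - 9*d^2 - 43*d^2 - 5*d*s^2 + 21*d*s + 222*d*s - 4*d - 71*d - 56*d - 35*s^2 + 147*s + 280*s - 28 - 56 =-5*d^3 - 52*d^2 - 131*d + s^2*(-5*d - 35) + s*(26*d^2 + 243*d + 427) - 84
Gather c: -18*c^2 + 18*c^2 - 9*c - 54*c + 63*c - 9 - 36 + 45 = 0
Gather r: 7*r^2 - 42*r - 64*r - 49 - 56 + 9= 7*r^2 - 106*r - 96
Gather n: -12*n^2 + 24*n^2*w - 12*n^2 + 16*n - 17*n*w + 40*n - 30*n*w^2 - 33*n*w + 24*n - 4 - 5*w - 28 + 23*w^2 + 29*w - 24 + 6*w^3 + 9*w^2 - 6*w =n^2*(24*w - 24) + n*(-30*w^2 - 50*w + 80) + 6*w^3 + 32*w^2 + 18*w - 56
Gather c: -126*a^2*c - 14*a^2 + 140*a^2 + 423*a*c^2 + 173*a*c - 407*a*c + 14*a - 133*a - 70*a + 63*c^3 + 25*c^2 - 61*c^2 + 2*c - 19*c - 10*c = 126*a^2 - 189*a + 63*c^3 + c^2*(423*a - 36) + c*(-126*a^2 - 234*a - 27)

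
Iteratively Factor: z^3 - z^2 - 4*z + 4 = (z + 2)*(z^2 - 3*z + 2) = (z - 2)*(z + 2)*(z - 1)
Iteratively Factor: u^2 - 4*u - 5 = (u + 1)*(u - 5)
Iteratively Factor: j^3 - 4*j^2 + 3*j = (j - 3)*(j^2 - j) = j*(j - 3)*(j - 1)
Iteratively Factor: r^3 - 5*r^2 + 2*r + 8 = (r - 2)*(r^2 - 3*r - 4) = (r - 4)*(r - 2)*(r + 1)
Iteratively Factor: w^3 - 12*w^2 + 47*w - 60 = (w - 3)*(w^2 - 9*w + 20) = (w - 4)*(w - 3)*(w - 5)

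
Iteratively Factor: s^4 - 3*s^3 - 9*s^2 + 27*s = (s - 3)*(s^3 - 9*s) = s*(s - 3)*(s^2 - 9) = s*(s - 3)^2*(s + 3)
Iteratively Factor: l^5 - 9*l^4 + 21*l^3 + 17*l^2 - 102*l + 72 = (l - 3)*(l^4 - 6*l^3 + 3*l^2 + 26*l - 24) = (l - 3)*(l - 1)*(l^3 - 5*l^2 - 2*l + 24) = (l - 3)^2*(l - 1)*(l^2 - 2*l - 8) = (l - 3)^2*(l - 1)*(l + 2)*(l - 4)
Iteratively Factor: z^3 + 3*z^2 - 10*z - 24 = (z - 3)*(z^2 + 6*z + 8) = (z - 3)*(z + 2)*(z + 4)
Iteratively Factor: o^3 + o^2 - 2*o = (o)*(o^2 + o - 2) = o*(o + 2)*(o - 1)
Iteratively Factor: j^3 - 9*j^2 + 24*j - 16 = (j - 1)*(j^2 - 8*j + 16) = (j - 4)*(j - 1)*(j - 4)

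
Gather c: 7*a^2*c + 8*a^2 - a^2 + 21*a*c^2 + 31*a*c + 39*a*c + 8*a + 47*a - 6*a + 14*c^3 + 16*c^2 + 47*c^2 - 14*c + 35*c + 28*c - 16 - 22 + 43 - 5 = 7*a^2 + 49*a + 14*c^3 + c^2*(21*a + 63) + c*(7*a^2 + 70*a + 49)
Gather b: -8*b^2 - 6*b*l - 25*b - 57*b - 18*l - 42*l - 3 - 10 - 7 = -8*b^2 + b*(-6*l - 82) - 60*l - 20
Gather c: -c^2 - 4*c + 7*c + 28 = -c^2 + 3*c + 28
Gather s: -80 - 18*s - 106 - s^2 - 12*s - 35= -s^2 - 30*s - 221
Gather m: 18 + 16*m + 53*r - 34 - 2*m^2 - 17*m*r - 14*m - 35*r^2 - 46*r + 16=-2*m^2 + m*(2 - 17*r) - 35*r^2 + 7*r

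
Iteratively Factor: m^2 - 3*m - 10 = (m - 5)*(m + 2)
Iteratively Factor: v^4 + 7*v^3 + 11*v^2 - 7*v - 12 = (v + 3)*(v^3 + 4*v^2 - v - 4) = (v + 1)*(v + 3)*(v^2 + 3*v - 4) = (v - 1)*(v + 1)*(v + 3)*(v + 4)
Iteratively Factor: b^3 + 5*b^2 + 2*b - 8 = (b + 4)*(b^2 + b - 2) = (b + 2)*(b + 4)*(b - 1)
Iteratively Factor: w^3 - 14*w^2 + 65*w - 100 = (w - 5)*(w^2 - 9*w + 20) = (w - 5)*(w - 4)*(w - 5)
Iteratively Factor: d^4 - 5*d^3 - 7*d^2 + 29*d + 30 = (d - 3)*(d^3 - 2*d^2 - 13*d - 10) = (d - 5)*(d - 3)*(d^2 + 3*d + 2) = (d - 5)*(d - 3)*(d + 1)*(d + 2)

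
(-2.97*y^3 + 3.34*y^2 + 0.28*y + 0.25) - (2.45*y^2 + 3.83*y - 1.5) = -2.97*y^3 + 0.89*y^2 - 3.55*y + 1.75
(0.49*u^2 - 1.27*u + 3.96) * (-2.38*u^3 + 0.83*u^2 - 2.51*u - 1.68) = -1.1662*u^5 + 3.4293*u^4 - 11.7088*u^3 + 5.6513*u^2 - 7.806*u - 6.6528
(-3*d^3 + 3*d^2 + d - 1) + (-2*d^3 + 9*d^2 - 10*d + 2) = -5*d^3 + 12*d^2 - 9*d + 1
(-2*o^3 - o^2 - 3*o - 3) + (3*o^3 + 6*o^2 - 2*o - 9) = o^3 + 5*o^2 - 5*o - 12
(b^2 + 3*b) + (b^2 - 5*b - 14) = 2*b^2 - 2*b - 14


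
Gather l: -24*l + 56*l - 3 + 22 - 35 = 32*l - 16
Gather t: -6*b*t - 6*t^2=-6*b*t - 6*t^2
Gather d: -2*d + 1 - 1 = -2*d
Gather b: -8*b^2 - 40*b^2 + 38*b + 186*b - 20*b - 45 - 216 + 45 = -48*b^2 + 204*b - 216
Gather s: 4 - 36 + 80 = 48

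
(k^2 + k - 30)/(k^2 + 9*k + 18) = (k - 5)/(k + 3)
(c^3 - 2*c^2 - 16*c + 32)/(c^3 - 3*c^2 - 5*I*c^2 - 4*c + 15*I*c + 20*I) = (c^2 + 2*c - 8)/(c^2 + c*(1 - 5*I) - 5*I)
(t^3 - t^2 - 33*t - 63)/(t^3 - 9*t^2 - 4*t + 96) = (t^2 - 4*t - 21)/(t^2 - 12*t + 32)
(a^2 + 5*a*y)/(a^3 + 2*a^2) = (a + 5*y)/(a*(a + 2))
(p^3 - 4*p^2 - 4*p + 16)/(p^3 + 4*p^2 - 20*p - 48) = (p - 2)/(p + 6)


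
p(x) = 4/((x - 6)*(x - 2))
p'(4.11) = -0.06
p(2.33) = -3.30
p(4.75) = -1.16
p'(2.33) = 9.11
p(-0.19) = 0.30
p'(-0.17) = 0.19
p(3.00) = -1.33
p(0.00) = 0.33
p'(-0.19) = 0.18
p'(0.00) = 0.22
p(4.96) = -1.30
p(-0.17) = 0.30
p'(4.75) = -0.51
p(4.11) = -1.00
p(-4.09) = 0.07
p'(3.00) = 0.89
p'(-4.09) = 0.02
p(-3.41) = 0.08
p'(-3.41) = 0.02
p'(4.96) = -0.81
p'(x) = -4/((x - 6)*(x - 2)^2) - 4/((x - 6)^2*(x - 2)) = 8*(4 - x)/(x^4 - 16*x^3 + 88*x^2 - 192*x + 144)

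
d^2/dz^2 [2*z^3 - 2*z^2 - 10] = 12*z - 4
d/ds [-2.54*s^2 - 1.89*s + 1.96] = -5.08*s - 1.89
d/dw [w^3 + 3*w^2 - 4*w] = 3*w^2 + 6*w - 4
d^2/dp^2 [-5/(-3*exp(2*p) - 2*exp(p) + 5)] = 10*(4*(3*exp(p) + 1)^2*exp(p) - (6*exp(p) + 1)*(3*exp(2*p) + 2*exp(p) - 5))*exp(p)/(3*exp(2*p) + 2*exp(p) - 5)^3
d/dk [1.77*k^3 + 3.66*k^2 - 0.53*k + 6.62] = 5.31*k^2 + 7.32*k - 0.53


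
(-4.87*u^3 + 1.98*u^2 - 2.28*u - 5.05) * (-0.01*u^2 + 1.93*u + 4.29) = 0.0487*u^5 - 9.4189*u^4 - 17.0481*u^3 + 4.1443*u^2 - 19.5277*u - 21.6645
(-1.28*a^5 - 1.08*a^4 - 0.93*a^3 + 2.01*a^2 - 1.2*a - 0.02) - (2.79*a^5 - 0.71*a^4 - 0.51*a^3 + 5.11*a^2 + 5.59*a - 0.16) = -4.07*a^5 - 0.37*a^4 - 0.42*a^3 - 3.1*a^2 - 6.79*a + 0.14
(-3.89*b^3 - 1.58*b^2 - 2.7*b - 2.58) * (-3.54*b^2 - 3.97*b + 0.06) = 13.7706*b^5 + 21.0365*b^4 + 15.5972*b^3 + 19.7574*b^2 + 10.0806*b - 0.1548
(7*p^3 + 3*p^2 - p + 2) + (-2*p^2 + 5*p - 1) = 7*p^3 + p^2 + 4*p + 1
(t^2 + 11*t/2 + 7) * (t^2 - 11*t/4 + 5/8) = t^4 + 11*t^3/4 - 15*t^2/2 - 253*t/16 + 35/8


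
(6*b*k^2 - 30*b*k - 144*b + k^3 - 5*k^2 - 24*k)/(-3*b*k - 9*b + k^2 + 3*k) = (-6*b*k + 48*b - k^2 + 8*k)/(3*b - k)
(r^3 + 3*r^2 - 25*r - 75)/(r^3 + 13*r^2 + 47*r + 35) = (r^2 - 2*r - 15)/(r^2 + 8*r + 7)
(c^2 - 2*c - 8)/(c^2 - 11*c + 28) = (c + 2)/(c - 7)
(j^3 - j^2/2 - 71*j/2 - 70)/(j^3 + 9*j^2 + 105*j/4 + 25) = 2*(j - 7)/(2*j + 5)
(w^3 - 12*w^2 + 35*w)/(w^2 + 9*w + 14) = w*(w^2 - 12*w + 35)/(w^2 + 9*w + 14)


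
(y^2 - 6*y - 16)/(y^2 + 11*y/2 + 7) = 2*(y - 8)/(2*y + 7)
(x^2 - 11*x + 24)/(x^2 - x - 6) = (x - 8)/(x + 2)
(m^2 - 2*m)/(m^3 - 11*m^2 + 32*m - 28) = m/(m^2 - 9*m + 14)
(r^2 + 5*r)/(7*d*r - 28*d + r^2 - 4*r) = r*(r + 5)/(7*d*r - 28*d + r^2 - 4*r)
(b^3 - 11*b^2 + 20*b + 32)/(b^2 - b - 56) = (b^2 - 3*b - 4)/(b + 7)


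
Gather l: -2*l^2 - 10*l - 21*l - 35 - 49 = -2*l^2 - 31*l - 84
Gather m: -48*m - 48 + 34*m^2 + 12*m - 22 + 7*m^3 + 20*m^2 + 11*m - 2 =7*m^3 + 54*m^2 - 25*m - 72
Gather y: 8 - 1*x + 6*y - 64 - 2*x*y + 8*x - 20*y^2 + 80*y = 7*x - 20*y^2 + y*(86 - 2*x) - 56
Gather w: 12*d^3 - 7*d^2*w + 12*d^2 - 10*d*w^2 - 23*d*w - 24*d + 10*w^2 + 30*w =12*d^3 + 12*d^2 - 24*d + w^2*(10 - 10*d) + w*(-7*d^2 - 23*d + 30)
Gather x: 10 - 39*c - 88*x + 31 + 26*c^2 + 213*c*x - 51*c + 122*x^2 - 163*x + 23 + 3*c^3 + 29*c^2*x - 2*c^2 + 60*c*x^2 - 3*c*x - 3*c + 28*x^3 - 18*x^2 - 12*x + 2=3*c^3 + 24*c^2 - 93*c + 28*x^3 + x^2*(60*c + 104) + x*(29*c^2 + 210*c - 263) + 66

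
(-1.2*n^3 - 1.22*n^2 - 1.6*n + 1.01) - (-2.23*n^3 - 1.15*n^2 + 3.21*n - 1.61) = 1.03*n^3 - 0.0700000000000001*n^2 - 4.81*n + 2.62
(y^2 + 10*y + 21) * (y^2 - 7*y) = y^4 + 3*y^3 - 49*y^2 - 147*y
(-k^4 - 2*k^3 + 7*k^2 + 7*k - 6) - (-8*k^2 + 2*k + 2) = -k^4 - 2*k^3 + 15*k^2 + 5*k - 8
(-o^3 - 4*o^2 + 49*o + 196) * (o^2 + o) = -o^5 - 5*o^4 + 45*o^3 + 245*o^2 + 196*o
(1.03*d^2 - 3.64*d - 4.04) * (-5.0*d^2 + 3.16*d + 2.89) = -5.15*d^4 + 21.4548*d^3 + 11.6743*d^2 - 23.286*d - 11.6756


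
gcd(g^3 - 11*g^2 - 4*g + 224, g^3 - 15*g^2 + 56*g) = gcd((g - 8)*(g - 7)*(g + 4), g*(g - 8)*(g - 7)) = g^2 - 15*g + 56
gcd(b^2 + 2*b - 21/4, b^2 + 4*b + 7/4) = b + 7/2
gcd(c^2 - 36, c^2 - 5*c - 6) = c - 6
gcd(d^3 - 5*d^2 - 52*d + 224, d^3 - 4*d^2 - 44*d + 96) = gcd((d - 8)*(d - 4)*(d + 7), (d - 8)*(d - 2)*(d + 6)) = d - 8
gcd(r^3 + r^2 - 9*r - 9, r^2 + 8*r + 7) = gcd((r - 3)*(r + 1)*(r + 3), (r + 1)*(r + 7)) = r + 1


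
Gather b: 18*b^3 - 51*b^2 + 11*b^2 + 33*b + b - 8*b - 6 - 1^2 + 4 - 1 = 18*b^3 - 40*b^2 + 26*b - 4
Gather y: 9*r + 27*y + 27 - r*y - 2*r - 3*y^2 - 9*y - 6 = 7*r - 3*y^2 + y*(18 - r) + 21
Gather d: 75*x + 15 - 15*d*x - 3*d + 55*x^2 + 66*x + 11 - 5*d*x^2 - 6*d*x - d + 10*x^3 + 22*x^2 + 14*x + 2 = d*(-5*x^2 - 21*x - 4) + 10*x^3 + 77*x^2 + 155*x + 28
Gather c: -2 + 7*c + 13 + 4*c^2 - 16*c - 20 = 4*c^2 - 9*c - 9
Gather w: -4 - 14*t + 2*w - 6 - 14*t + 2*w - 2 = -28*t + 4*w - 12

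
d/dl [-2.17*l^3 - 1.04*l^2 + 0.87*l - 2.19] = -6.51*l^2 - 2.08*l + 0.87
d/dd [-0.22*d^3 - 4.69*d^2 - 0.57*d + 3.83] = -0.66*d^2 - 9.38*d - 0.57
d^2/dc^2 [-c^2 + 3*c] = -2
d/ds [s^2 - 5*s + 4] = 2*s - 5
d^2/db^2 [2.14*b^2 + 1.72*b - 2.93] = 4.28000000000000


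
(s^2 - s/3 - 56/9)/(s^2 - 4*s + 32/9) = (3*s + 7)/(3*s - 4)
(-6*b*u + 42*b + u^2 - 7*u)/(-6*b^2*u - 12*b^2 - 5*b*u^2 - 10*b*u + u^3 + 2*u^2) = (u - 7)/(b*u + 2*b + u^2 + 2*u)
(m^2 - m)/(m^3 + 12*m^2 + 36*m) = (m - 1)/(m^2 + 12*m + 36)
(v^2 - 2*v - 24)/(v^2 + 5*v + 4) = (v - 6)/(v + 1)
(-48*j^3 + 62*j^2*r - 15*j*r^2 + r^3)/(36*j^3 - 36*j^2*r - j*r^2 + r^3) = (-8*j + r)/(6*j + r)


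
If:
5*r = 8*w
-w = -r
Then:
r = 0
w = 0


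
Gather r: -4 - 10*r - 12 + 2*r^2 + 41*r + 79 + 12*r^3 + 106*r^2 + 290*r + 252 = 12*r^3 + 108*r^2 + 321*r + 315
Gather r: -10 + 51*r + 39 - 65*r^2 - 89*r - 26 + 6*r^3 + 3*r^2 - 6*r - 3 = 6*r^3 - 62*r^2 - 44*r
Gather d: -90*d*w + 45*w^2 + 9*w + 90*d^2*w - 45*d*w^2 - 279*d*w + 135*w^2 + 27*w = 90*d^2*w + d*(-45*w^2 - 369*w) + 180*w^2 + 36*w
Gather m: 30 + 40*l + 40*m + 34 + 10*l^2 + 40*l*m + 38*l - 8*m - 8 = 10*l^2 + 78*l + m*(40*l + 32) + 56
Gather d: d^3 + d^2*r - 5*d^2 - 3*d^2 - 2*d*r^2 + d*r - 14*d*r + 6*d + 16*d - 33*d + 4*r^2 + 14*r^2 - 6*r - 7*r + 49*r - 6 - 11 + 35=d^3 + d^2*(r - 8) + d*(-2*r^2 - 13*r - 11) + 18*r^2 + 36*r + 18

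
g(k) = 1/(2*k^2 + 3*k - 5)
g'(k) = (-4*k - 3)/(2*k^2 + 3*k - 5)^2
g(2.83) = 0.05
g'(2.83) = -0.04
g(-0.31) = -0.17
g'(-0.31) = -0.05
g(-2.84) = 0.38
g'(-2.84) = 1.23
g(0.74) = -0.59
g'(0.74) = -2.10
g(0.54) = -0.36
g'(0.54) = -0.66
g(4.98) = 0.02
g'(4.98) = -0.01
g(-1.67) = -0.23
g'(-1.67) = 0.19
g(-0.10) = -0.19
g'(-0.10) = -0.09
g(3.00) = 0.05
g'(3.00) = -0.03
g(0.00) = -0.20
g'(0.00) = -0.12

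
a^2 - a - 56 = (a - 8)*(a + 7)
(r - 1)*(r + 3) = r^2 + 2*r - 3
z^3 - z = z*(z - 1)*(z + 1)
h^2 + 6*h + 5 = (h + 1)*(h + 5)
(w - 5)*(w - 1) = w^2 - 6*w + 5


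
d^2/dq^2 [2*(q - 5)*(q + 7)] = 4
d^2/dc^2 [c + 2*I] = 0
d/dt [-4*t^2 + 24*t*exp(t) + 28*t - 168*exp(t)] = 24*t*exp(t) - 8*t - 144*exp(t) + 28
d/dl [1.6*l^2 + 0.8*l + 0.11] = 3.2*l + 0.8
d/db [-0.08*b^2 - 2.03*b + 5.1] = -0.16*b - 2.03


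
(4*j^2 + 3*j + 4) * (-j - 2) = -4*j^3 - 11*j^2 - 10*j - 8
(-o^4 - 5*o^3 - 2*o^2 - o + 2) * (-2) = 2*o^4 + 10*o^3 + 4*o^2 + 2*o - 4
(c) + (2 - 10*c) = 2 - 9*c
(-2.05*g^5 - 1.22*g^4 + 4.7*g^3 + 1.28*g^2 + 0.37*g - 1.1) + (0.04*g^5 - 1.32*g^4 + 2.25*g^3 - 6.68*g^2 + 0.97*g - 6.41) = -2.01*g^5 - 2.54*g^4 + 6.95*g^3 - 5.4*g^2 + 1.34*g - 7.51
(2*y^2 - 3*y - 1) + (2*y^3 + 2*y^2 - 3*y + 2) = 2*y^3 + 4*y^2 - 6*y + 1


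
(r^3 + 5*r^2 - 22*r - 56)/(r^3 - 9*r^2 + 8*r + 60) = (r^2 + 3*r - 28)/(r^2 - 11*r + 30)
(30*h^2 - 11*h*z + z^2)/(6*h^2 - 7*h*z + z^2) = (-5*h + z)/(-h + z)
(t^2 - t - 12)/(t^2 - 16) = (t + 3)/(t + 4)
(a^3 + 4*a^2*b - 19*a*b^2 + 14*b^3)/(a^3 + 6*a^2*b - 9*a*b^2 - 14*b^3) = (a - b)/(a + b)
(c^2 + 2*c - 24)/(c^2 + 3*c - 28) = (c + 6)/(c + 7)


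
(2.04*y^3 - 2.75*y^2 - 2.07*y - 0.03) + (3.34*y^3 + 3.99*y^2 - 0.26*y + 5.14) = 5.38*y^3 + 1.24*y^2 - 2.33*y + 5.11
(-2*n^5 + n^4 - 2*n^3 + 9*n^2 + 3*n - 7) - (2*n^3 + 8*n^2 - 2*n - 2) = -2*n^5 + n^4 - 4*n^3 + n^2 + 5*n - 5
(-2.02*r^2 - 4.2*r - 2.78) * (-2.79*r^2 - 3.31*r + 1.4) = 5.6358*r^4 + 18.4042*r^3 + 18.8302*r^2 + 3.3218*r - 3.892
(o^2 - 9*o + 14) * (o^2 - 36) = o^4 - 9*o^3 - 22*o^2 + 324*o - 504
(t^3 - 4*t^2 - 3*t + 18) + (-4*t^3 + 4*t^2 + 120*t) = -3*t^3 + 117*t + 18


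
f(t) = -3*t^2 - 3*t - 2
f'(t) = -6*t - 3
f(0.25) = -2.94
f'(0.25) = -4.50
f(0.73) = -5.79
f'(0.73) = -7.38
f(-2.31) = -11.08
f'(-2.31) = 10.86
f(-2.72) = -16.04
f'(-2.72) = 13.32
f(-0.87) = -1.66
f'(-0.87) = 2.22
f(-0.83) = -1.58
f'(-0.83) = 1.98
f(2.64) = -30.83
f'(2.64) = -18.84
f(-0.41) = -1.27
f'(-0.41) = -0.54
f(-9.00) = -218.00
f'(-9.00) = 51.00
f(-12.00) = -398.00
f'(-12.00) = 69.00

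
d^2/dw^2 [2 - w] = 0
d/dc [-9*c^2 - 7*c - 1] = -18*c - 7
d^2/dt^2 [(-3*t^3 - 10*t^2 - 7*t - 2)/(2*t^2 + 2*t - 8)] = 6*(-2*t^3 - 15*t^2 - 39*t - 33)/(t^6 + 3*t^5 - 9*t^4 - 23*t^3 + 36*t^2 + 48*t - 64)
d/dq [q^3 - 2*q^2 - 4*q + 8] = 3*q^2 - 4*q - 4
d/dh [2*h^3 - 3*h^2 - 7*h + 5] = 6*h^2 - 6*h - 7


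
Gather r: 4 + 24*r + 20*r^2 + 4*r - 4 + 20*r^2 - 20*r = 40*r^2 + 8*r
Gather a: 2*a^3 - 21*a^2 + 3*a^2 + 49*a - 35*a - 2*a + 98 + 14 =2*a^3 - 18*a^2 + 12*a + 112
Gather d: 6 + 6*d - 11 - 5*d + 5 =d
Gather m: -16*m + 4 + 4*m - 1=3 - 12*m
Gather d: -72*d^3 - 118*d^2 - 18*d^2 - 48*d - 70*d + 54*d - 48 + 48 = -72*d^3 - 136*d^2 - 64*d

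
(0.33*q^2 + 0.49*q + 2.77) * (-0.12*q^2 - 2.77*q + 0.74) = -0.0396*q^4 - 0.9729*q^3 - 1.4455*q^2 - 7.3103*q + 2.0498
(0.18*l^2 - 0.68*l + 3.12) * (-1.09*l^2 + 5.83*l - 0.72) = -0.1962*l^4 + 1.7906*l^3 - 7.4948*l^2 + 18.6792*l - 2.2464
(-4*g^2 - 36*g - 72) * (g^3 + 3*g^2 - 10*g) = -4*g^5 - 48*g^4 - 140*g^3 + 144*g^2 + 720*g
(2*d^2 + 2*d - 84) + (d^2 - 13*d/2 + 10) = 3*d^2 - 9*d/2 - 74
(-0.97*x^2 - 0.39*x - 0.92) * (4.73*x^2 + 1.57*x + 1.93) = -4.5881*x^4 - 3.3676*x^3 - 6.836*x^2 - 2.1971*x - 1.7756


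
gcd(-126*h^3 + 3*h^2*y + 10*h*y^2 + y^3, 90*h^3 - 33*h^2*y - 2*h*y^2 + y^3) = -18*h^2 + 3*h*y + y^2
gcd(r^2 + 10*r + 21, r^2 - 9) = r + 3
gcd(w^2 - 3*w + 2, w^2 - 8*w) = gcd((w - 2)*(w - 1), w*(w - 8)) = 1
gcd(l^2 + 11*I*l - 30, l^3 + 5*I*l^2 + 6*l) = l + 6*I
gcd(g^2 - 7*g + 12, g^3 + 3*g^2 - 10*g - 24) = g - 3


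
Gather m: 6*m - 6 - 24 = 6*m - 30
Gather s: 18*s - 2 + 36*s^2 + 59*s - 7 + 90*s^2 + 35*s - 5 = 126*s^2 + 112*s - 14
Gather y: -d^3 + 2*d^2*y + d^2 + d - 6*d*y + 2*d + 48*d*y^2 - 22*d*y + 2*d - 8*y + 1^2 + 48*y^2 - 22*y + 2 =-d^3 + d^2 + 5*d + y^2*(48*d + 48) + y*(2*d^2 - 28*d - 30) + 3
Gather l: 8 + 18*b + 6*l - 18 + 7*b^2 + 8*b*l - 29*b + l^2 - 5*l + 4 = 7*b^2 - 11*b + l^2 + l*(8*b + 1) - 6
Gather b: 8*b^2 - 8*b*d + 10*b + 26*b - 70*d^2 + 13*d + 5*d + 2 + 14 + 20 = 8*b^2 + b*(36 - 8*d) - 70*d^2 + 18*d + 36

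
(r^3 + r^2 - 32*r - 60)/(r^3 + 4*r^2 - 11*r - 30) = (r - 6)/(r - 3)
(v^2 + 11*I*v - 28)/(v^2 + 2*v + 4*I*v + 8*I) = (v + 7*I)/(v + 2)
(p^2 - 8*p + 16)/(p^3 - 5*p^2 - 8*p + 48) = 1/(p + 3)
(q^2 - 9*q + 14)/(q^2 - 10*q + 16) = (q - 7)/(q - 8)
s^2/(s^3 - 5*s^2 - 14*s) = s/(s^2 - 5*s - 14)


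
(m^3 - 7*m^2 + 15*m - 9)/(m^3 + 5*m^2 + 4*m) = (m^3 - 7*m^2 + 15*m - 9)/(m*(m^2 + 5*m + 4))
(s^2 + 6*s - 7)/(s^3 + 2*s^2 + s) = (s^2 + 6*s - 7)/(s*(s^2 + 2*s + 1))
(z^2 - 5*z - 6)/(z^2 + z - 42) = (z + 1)/(z + 7)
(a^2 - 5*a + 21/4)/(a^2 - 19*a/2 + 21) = (a - 3/2)/(a - 6)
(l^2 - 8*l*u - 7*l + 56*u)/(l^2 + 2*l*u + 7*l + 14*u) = (l^2 - 8*l*u - 7*l + 56*u)/(l^2 + 2*l*u + 7*l + 14*u)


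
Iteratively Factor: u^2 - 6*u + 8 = (u - 4)*(u - 2)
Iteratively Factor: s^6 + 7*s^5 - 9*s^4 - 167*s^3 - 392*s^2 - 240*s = (s - 5)*(s^5 + 12*s^4 + 51*s^3 + 88*s^2 + 48*s) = (s - 5)*(s + 4)*(s^4 + 8*s^3 + 19*s^2 + 12*s) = (s - 5)*(s + 4)^2*(s^3 + 4*s^2 + 3*s) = (s - 5)*(s + 1)*(s + 4)^2*(s^2 + 3*s) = s*(s - 5)*(s + 1)*(s + 4)^2*(s + 3)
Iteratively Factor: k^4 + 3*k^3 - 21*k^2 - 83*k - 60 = (k + 3)*(k^3 - 21*k - 20) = (k + 3)*(k + 4)*(k^2 - 4*k - 5) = (k + 1)*(k + 3)*(k + 4)*(k - 5)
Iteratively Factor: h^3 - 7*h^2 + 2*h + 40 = (h + 2)*(h^2 - 9*h + 20) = (h - 5)*(h + 2)*(h - 4)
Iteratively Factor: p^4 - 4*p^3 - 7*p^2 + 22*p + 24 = (p - 4)*(p^3 - 7*p - 6) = (p - 4)*(p - 3)*(p^2 + 3*p + 2) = (p - 4)*(p - 3)*(p + 2)*(p + 1)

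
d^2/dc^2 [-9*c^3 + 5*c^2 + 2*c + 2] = 10 - 54*c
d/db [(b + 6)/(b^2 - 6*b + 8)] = (b^2 - 6*b - 2*(b - 3)*(b + 6) + 8)/(b^2 - 6*b + 8)^2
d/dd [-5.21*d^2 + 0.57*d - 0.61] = 0.57 - 10.42*d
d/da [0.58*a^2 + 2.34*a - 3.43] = 1.16*a + 2.34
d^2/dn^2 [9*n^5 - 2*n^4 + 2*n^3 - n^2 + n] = 180*n^3 - 24*n^2 + 12*n - 2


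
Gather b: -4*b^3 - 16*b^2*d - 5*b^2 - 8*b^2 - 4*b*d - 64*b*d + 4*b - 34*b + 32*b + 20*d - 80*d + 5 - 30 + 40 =-4*b^3 + b^2*(-16*d - 13) + b*(2 - 68*d) - 60*d + 15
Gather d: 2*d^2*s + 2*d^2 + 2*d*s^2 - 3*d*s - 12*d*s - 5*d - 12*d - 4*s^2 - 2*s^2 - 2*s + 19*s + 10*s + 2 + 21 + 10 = d^2*(2*s + 2) + d*(2*s^2 - 15*s - 17) - 6*s^2 + 27*s + 33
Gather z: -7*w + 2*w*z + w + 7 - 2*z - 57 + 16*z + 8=-6*w + z*(2*w + 14) - 42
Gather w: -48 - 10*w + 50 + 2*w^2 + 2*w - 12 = 2*w^2 - 8*w - 10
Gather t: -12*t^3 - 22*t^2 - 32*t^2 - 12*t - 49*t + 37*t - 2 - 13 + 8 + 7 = -12*t^3 - 54*t^2 - 24*t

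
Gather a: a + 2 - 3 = a - 1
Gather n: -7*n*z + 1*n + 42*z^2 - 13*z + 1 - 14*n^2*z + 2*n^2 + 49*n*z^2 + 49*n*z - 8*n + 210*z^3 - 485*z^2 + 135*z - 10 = n^2*(2 - 14*z) + n*(49*z^2 + 42*z - 7) + 210*z^3 - 443*z^2 + 122*z - 9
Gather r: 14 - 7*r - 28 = -7*r - 14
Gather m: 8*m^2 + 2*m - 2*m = 8*m^2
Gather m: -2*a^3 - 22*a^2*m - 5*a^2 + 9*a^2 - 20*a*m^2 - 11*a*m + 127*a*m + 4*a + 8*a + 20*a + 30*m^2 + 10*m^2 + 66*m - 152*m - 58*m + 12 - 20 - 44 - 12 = -2*a^3 + 4*a^2 + 32*a + m^2*(40 - 20*a) + m*(-22*a^2 + 116*a - 144) - 64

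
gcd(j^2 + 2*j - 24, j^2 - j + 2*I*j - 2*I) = 1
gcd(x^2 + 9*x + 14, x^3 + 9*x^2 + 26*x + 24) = x + 2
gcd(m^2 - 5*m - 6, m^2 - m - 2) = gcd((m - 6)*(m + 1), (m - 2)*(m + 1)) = m + 1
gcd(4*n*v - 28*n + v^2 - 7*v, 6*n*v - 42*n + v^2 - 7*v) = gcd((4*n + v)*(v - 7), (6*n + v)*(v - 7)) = v - 7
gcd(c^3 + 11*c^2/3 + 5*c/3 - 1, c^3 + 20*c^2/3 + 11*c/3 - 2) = c^2 + 2*c/3 - 1/3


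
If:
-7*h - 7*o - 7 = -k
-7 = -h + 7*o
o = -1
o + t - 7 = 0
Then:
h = 0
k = 0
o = -1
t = 8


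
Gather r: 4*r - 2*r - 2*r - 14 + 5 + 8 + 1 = 0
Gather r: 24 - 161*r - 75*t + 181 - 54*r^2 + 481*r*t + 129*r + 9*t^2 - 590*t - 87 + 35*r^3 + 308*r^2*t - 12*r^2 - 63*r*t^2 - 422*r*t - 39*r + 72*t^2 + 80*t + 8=35*r^3 + r^2*(308*t - 66) + r*(-63*t^2 + 59*t - 71) + 81*t^2 - 585*t + 126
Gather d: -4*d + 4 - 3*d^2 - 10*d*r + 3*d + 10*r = -3*d^2 + d*(-10*r - 1) + 10*r + 4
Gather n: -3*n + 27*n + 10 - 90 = 24*n - 80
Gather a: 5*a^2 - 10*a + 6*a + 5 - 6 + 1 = 5*a^2 - 4*a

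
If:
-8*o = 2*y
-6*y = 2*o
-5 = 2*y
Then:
No Solution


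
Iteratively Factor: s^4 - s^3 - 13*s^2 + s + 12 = (s - 1)*(s^3 - 13*s - 12) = (s - 1)*(s + 1)*(s^2 - s - 12) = (s - 4)*(s - 1)*(s + 1)*(s + 3)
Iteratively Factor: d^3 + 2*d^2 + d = (d)*(d^2 + 2*d + 1) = d*(d + 1)*(d + 1)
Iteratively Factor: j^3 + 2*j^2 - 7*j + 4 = (j - 1)*(j^2 + 3*j - 4) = (j - 1)^2*(j + 4)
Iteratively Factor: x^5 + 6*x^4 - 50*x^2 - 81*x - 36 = (x - 3)*(x^4 + 9*x^3 + 27*x^2 + 31*x + 12) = (x - 3)*(x + 3)*(x^3 + 6*x^2 + 9*x + 4) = (x - 3)*(x + 1)*(x + 3)*(x^2 + 5*x + 4) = (x - 3)*(x + 1)*(x + 3)*(x + 4)*(x + 1)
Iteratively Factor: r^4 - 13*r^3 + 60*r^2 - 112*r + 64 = (r - 4)*(r^3 - 9*r^2 + 24*r - 16) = (r - 4)*(r - 1)*(r^2 - 8*r + 16) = (r - 4)^2*(r - 1)*(r - 4)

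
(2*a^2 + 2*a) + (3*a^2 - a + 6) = 5*a^2 + a + 6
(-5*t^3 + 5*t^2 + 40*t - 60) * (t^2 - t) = -5*t^5 + 10*t^4 + 35*t^3 - 100*t^2 + 60*t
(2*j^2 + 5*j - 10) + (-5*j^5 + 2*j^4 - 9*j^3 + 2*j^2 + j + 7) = -5*j^5 + 2*j^4 - 9*j^3 + 4*j^2 + 6*j - 3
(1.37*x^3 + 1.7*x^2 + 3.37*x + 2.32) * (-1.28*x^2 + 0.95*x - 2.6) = -1.7536*x^5 - 0.8745*x^4 - 6.2606*x^3 - 4.1881*x^2 - 6.558*x - 6.032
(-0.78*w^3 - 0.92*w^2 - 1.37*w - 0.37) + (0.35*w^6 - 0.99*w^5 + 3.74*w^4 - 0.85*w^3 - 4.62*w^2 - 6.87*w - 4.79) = 0.35*w^6 - 0.99*w^5 + 3.74*w^4 - 1.63*w^3 - 5.54*w^2 - 8.24*w - 5.16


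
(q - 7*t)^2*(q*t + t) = q^3*t - 14*q^2*t^2 + q^2*t + 49*q*t^3 - 14*q*t^2 + 49*t^3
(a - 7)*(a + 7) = a^2 - 49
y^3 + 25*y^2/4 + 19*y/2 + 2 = (y + 1/4)*(y + 2)*(y + 4)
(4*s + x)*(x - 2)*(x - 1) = 4*s*x^2 - 12*s*x + 8*s + x^3 - 3*x^2 + 2*x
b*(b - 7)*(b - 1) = b^3 - 8*b^2 + 7*b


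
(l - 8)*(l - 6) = l^2 - 14*l + 48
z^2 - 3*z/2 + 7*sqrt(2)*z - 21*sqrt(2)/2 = (z - 3/2)*(z + 7*sqrt(2))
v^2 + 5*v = v*(v + 5)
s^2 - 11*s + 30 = (s - 6)*(s - 5)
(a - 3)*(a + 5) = a^2 + 2*a - 15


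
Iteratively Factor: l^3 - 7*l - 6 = (l + 1)*(l^2 - l - 6) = (l + 1)*(l + 2)*(l - 3)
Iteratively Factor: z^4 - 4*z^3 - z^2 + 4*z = (z - 4)*(z^3 - z) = (z - 4)*(z - 1)*(z^2 + z) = z*(z - 4)*(z - 1)*(z + 1)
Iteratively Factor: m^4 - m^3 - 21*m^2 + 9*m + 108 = (m + 3)*(m^3 - 4*m^2 - 9*m + 36) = (m - 3)*(m + 3)*(m^2 - m - 12) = (m - 3)*(m + 3)^2*(m - 4)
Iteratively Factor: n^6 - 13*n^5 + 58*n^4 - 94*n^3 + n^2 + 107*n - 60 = (n + 1)*(n^5 - 14*n^4 + 72*n^3 - 166*n^2 + 167*n - 60) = (n - 1)*(n + 1)*(n^4 - 13*n^3 + 59*n^2 - 107*n + 60) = (n - 3)*(n - 1)*(n + 1)*(n^3 - 10*n^2 + 29*n - 20) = (n - 5)*(n - 3)*(n - 1)*(n + 1)*(n^2 - 5*n + 4) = (n - 5)*(n - 3)*(n - 1)^2*(n + 1)*(n - 4)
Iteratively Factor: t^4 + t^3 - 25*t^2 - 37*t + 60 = (t + 3)*(t^3 - 2*t^2 - 19*t + 20) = (t - 1)*(t + 3)*(t^2 - t - 20) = (t - 1)*(t + 3)*(t + 4)*(t - 5)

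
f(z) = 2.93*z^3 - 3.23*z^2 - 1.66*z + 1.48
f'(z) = 8.79*z^2 - 6.46*z - 1.66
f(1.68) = 3.47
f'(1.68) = 12.30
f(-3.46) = -152.81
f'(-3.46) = 125.92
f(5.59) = 403.07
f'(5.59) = 236.90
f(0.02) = 1.45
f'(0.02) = -1.79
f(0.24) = 0.94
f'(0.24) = -2.70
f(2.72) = 32.03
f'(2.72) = 45.80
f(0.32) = 0.71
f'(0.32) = -2.83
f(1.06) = -0.42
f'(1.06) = 1.37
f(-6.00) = -737.72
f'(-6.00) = 353.54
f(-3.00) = -101.72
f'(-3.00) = 96.83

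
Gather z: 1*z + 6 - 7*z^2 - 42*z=-7*z^2 - 41*z + 6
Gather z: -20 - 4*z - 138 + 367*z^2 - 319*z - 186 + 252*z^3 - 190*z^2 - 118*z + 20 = 252*z^3 + 177*z^2 - 441*z - 324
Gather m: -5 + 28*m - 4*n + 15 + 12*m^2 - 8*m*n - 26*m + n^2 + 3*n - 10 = 12*m^2 + m*(2 - 8*n) + n^2 - n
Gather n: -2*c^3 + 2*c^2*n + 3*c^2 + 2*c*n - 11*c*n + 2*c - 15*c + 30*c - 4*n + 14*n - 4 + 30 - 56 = -2*c^3 + 3*c^2 + 17*c + n*(2*c^2 - 9*c + 10) - 30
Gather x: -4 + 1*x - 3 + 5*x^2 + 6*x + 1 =5*x^2 + 7*x - 6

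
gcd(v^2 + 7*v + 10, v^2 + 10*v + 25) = v + 5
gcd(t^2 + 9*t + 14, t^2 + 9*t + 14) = t^2 + 9*t + 14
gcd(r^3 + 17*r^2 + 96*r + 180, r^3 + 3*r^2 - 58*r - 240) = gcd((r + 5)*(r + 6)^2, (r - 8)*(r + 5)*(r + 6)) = r^2 + 11*r + 30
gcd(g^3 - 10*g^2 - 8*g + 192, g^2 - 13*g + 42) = g - 6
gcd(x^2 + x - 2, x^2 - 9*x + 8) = x - 1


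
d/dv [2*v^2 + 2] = 4*v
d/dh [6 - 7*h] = -7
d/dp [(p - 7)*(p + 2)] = 2*p - 5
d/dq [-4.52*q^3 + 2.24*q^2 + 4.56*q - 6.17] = -13.56*q^2 + 4.48*q + 4.56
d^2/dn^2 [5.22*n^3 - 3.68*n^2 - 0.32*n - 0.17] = 31.32*n - 7.36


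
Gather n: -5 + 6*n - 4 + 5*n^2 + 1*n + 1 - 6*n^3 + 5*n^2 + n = -6*n^3 + 10*n^2 + 8*n - 8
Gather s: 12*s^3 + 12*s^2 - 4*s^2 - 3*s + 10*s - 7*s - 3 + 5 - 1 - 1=12*s^3 + 8*s^2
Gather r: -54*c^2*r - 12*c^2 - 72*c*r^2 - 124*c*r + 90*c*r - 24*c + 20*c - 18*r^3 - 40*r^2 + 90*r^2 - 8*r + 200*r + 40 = -12*c^2 - 4*c - 18*r^3 + r^2*(50 - 72*c) + r*(-54*c^2 - 34*c + 192) + 40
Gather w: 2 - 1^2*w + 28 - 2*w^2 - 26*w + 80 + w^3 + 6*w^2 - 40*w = w^3 + 4*w^2 - 67*w + 110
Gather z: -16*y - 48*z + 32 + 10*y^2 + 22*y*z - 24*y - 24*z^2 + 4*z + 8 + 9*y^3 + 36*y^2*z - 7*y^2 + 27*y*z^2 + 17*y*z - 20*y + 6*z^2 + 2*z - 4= 9*y^3 + 3*y^2 - 60*y + z^2*(27*y - 18) + z*(36*y^2 + 39*y - 42) + 36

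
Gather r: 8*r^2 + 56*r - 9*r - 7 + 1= 8*r^2 + 47*r - 6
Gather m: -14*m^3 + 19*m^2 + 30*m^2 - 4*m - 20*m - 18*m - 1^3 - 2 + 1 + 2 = -14*m^3 + 49*m^2 - 42*m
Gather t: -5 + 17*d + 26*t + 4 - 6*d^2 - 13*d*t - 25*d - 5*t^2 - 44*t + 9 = -6*d^2 - 8*d - 5*t^2 + t*(-13*d - 18) + 8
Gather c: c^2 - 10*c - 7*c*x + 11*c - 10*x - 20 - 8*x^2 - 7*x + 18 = c^2 + c*(1 - 7*x) - 8*x^2 - 17*x - 2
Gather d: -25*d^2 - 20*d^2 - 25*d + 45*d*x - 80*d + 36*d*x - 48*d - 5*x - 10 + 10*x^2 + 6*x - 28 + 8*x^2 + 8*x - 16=-45*d^2 + d*(81*x - 153) + 18*x^2 + 9*x - 54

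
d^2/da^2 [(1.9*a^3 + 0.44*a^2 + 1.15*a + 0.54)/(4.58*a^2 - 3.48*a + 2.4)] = (2.8421709430404e-14*a^4 + 66.5214320000001*a^3 - 56.268144*a^2 - 61.821216*a + 25.486272)/(96.071912*a^6 - 218.993616*a^5 + 317.426976*a^4 - 271.657152*a^3 + 166.33728*a^2 - 60.1344*a + 13.824)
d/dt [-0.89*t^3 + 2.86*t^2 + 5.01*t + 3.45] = -2.67*t^2 + 5.72*t + 5.01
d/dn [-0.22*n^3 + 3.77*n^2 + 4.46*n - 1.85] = -0.66*n^2 + 7.54*n + 4.46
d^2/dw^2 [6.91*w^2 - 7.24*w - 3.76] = 13.8200000000000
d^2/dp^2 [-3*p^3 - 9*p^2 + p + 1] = -18*p - 18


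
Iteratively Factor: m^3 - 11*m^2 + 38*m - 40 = (m - 4)*(m^2 - 7*m + 10) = (m - 5)*(m - 4)*(m - 2)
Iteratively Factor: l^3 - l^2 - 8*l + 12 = (l - 2)*(l^2 + l - 6) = (l - 2)^2*(l + 3)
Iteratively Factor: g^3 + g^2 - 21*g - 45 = (g + 3)*(g^2 - 2*g - 15) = (g - 5)*(g + 3)*(g + 3)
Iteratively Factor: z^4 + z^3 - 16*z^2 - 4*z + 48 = (z - 2)*(z^3 + 3*z^2 - 10*z - 24) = (z - 3)*(z - 2)*(z^2 + 6*z + 8) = (z - 3)*(z - 2)*(z + 4)*(z + 2)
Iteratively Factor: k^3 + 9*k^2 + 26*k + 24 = (k + 3)*(k^2 + 6*k + 8) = (k + 2)*(k + 3)*(k + 4)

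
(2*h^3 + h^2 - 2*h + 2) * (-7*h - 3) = -14*h^4 - 13*h^3 + 11*h^2 - 8*h - 6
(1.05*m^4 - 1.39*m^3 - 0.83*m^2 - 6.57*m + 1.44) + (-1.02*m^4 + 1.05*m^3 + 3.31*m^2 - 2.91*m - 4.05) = 0.03*m^4 - 0.34*m^3 + 2.48*m^2 - 9.48*m - 2.61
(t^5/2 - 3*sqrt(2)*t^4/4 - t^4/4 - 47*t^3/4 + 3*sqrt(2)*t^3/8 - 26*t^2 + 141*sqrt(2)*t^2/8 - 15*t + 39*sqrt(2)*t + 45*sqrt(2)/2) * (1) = t^5/2 - 3*sqrt(2)*t^4/4 - t^4/4 - 47*t^3/4 + 3*sqrt(2)*t^3/8 - 26*t^2 + 141*sqrt(2)*t^2/8 - 15*t + 39*sqrt(2)*t + 45*sqrt(2)/2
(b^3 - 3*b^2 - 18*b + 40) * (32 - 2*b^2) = -2*b^5 + 6*b^4 + 68*b^3 - 176*b^2 - 576*b + 1280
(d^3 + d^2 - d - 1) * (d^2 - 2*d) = d^5 - d^4 - 3*d^3 + d^2 + 2*d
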